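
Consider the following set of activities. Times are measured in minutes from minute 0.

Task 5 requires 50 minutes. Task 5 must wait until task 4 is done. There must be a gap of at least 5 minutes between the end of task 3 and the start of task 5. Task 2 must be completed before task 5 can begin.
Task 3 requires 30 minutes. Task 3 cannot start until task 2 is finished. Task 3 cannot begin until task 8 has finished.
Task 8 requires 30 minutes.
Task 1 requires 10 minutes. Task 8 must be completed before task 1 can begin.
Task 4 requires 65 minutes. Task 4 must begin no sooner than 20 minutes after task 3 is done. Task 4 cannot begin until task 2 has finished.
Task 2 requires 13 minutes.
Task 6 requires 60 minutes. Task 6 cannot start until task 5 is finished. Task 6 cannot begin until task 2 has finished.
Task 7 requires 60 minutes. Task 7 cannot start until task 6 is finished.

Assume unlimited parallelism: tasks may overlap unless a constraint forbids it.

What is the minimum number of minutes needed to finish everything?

Task 8 can start immediately at minute 0; it finishes at minute 30.
Task 1 waits on task 8 (finishes minute 30), so it starts at minute 30 and finishes at 30 + 10 = minute 40.
Task 2 has no prerequisites, so it starts at minute 0 and finishes at minute 13.
Task 3 cannot start until task 2 (finishes minute 13); task 8 (finishes minute 30). The controlling bound is minute 30, so task 3 finishes at 30 + 30 = minute 60.
Task 4 cannot start until task 3 (finishes minute 60, plus 20-minute gap → minute 80); task 2 (finishes minute 13). The controlling bound is minute 80, so task 4 finishes at 80 + 65 = minute 145.
For task 5: task 4 (finishes minute 145); task 3 (finishes minute 60, plus 5-minute gap → minute 65); task 2 (finishes minute 13). Taking the maximum gives a start of minute 145, and it finishes at 145 + 50 = minute 195.
Task 6 cannot start until task 5 (finishes minute 195); task 2 (finishes minute 13). The controlling bound is minute 195, so task 6 finishes at 195 + 60 = minute 255.
Task 7 waits on task 6 (finishes minute 255), so it starts at minute 255 and finishes at 255 + 60 = minute 315.
All tasks are finished once the last one completes. Finish times: Task 1 at 40, Task 2 at 13, Task 3 at 60, Task 4 at 145, Task 5 at 195, Task 6 at 255, Task 7 at 315, Task 8 at 30. The latest is minute 315.

315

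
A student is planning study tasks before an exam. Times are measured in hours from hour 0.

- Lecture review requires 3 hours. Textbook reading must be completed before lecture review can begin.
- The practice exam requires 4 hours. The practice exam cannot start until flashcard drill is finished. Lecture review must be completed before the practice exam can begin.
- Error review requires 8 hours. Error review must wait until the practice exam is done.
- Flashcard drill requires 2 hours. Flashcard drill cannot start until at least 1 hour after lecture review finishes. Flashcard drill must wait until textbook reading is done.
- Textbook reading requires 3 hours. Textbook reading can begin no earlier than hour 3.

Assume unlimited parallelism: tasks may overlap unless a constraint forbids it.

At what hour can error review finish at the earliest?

Textbook reading waits on its own release at hour 3, so it starts at hour 3 and finishes at 3 + 3 = hour 6.
Lecture review cannot begin until textbook reading (finishes hour 6). It runs from hour 6 to 6 + 3 = hour 9.
Flashcard drill cannot start until lecture review (finishes hour 9, plus 1-hour gap → hour 10); textbook reading (finishes hour 6). The controlling bound is hour 10, so flashcard drill finishes at 10 + 2 = hour 12.
The practice exam needs all of flashcard drill (finishes hour 12); lecture review (finishes hour 9). That puts its earliest start at hour 12; it finishes at 12 + 4 = hour 16.
Error review cannot begin until the practice exam (finishes hour 16). It runs from hour 16 to 16 + 8 = hour 24.

24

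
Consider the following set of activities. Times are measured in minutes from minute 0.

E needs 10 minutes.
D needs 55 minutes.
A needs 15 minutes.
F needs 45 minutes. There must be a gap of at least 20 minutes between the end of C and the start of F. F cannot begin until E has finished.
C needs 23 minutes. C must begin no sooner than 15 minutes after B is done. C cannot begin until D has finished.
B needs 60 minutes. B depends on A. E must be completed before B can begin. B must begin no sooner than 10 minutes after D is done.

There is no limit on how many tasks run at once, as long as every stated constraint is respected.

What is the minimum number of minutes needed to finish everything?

228

E has no prerequisites, so it starts at minute 0 and finishes at minute 10.
D has no prerequisites, so it starts at minute 0 and finishes at minute 55.
A can start immediately at minute 0; it finishes at minute 15.
B has to wait for A (finishes minute 15); E (finishes minute 10); D (finishes minute 55, plus 10-minute gap → minute 65). The latest of these is minute 65, so B runs minute 65 to 65 + 60 = minute 125.
C has to wait for B (finishes minute 125, plus 15-minute gap → minute 140); D (finishes minute 55). The latest of these is minute 140, so C runs minute 140 to 140 + 23 = minute 163.
F cannot start until C (finishes minute 163, plus 20-minute gap → minute 183); E (finishes minute 10). The controlling bound is minute 183, so F finishes at 183 + 45 = minute 228.
All tasks are finished once the last one completes. Finish times: A at 15, B at 125, C at 163, D at 55, E at 10, F at 228. The latest is minute 228.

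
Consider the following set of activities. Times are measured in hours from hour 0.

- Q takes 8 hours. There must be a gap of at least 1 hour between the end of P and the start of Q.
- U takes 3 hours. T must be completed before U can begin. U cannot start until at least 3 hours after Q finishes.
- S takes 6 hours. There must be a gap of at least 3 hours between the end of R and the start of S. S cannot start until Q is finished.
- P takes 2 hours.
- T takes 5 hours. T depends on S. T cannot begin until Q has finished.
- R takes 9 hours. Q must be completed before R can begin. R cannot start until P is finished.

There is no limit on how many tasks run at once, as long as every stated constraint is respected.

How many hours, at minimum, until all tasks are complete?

37

P can start immediately at hour 0; it finishes at hour 2.
Q waits on P (finishes hour 2, plus 1-hour gap → hour 3), so it starts at hour 3 and finishes at 3 + 8 = hour 11.
For R: Q (finishes hour 11); P (finishes hour 2). Taking the maximum gives a start of hour 11, and it finishes at 11 + 9 = hour 20.
S has to wait for R (finishes hour 20, plus 3-hour gap → hour 23); Q (finishes hour 11). The latest of these is hour 23, so S runs hour 23 to 23 + 6 = hour 29.
T needs all of S (finishes hour 29); Q (finishes hour 11). That puts its earliest start at hour 29; it finishes at 29 + 5 = hour 34.
U needs all of T (finishes hour 34); Q (finishes hour 11, plus 3-hour gap → hour 14). That puts its earliest start at hour 34; it finishes at 34 + 3 = hour 37.
All tasks are finished once the last one completes. Finish times: P at 2, Q at 11, R at 20, S at 29, T at 34, U at 37. The latest is hour 37.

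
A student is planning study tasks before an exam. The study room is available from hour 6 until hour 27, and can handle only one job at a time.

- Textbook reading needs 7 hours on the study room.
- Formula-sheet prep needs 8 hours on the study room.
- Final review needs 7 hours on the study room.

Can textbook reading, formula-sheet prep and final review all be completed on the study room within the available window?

No

The study room window is 27 − 6 = 21 hours.
Running back to back, the jobs need 7 + 8 + 7 = 22 hours on the study room.
Since 22 > 21, they cannot all fit.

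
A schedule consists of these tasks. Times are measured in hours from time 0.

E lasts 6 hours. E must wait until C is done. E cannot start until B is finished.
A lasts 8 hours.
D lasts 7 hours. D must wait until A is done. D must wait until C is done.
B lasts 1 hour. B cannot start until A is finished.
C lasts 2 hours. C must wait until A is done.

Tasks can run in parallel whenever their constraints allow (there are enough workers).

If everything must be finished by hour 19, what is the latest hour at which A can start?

Nothing follows E; the deadline of hour 19 is its only limit. It must start by 19 − 6 = hour 13.
B must finish before E (must start by hour 13). With a 1-hour duration, B must start by 13 − 1 = hour 12.
To finish by hour 19, D (duration 7) must start no later than hour 12.
C must finish in time for D (must start by hour 12); E (must start by hour 13). The tightest is hour 12, so C must start by 12 − 2 = hour 10.
A must finish in time for B (must start by hour 12); C (must start by hour 10); D (must start by hour 12). The tightest is hour 10, so A must start by 10 − 8 = hour 2.

2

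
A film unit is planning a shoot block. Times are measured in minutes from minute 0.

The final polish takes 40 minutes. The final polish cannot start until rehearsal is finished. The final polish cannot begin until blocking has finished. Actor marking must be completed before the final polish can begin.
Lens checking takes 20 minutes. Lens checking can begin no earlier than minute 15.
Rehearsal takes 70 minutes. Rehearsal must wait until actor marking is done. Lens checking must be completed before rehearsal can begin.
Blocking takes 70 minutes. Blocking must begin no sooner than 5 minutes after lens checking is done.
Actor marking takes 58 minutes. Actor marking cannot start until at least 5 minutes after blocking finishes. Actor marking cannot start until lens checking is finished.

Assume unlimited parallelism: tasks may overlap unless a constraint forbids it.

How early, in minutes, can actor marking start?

115

Lens checking waits on its own release at minute 15, so it starts at minute 15 and finishes at 15 + 20 = minute 35.
After lens checking (finishes minute 35, plus 5-minute gap → minute 40), blocking can start at minute 40 and finishes at minute 110.
Actor marking waits on blocking (finishes minute 110, plus 5-minute gap → minute 115); lens checking (finishes minute 35). The latest of these is minute 115, which is the earliest actor marking can start.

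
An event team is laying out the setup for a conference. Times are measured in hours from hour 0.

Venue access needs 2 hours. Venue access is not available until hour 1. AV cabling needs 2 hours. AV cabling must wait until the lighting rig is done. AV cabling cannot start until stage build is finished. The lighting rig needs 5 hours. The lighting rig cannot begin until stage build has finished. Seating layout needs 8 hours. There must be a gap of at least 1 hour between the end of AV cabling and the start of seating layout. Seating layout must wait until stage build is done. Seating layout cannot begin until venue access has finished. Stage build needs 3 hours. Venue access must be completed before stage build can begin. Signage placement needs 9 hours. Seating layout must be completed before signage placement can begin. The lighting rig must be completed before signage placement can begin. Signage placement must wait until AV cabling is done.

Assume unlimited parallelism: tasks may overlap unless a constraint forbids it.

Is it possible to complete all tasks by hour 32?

Yes

After its own release at hour 1, venue access can start at hour 1 and finishes at hour 3.
Stage build waits on venue access (finishes hour 3), so it starts at hour 3 and finishes at 3 + 3 = hour 6.
The lighting rig waits on stage build (finishes hour 6), so it starts at hour 6 and finishes at 6 + 5 = hour 11.
AV cabling cannot start until the lighting rig (finishes hour 11); stage build (finishes hour 6). The controlling bound is hour 11, so AV cabling finishes at 11 + 2 = hour 13.
Seating layout needs all of AV cabling (finishes hour 13, plus 1-hour gap → hour 14); stage build (finishes hour 6); venue access (finishes hour 3). That puts its earliest start at hour 14; it finishes at 14 + 8 = hour 22.
Signage placement has to wait for seating layout (finishes hour 22); the lighting rig (finishes hour 11); AV cabling (finishes hour 13). The latest of these is hour 22, so signage placement runs hour 22 to 22 + 9 = hour 31.
Every task is finished by hour 31, which is no later than the deadline of 32, so the schedule is feasible.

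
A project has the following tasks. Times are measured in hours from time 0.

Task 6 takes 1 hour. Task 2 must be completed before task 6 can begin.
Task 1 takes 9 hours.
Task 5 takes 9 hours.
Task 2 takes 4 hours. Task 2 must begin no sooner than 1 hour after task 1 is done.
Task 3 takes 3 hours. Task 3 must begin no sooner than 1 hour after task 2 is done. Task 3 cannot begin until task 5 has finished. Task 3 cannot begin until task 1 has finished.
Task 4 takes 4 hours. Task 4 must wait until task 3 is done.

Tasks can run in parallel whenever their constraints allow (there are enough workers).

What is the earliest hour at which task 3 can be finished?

18

Nothing blocks task 5, so it runs from hour 0 to hour 9.
Nothing blocks task 1, so it runs from hour 0 to hour 9.
Task 2 cannot begin until task 1 (finishes hour 9, plus 1-hour gap → hour 10). It runs from hour 10 to 10 + 4 = hour 14.
Task 3 cannot start until task 2 (finishes hour 14, plus 1-hour gap → hour 15); task 5 (finishes hour 9); task 1 (finishes hour 9). The controlling bound is hour 15, so task 3 finishes at 15 + 3 = hour 18.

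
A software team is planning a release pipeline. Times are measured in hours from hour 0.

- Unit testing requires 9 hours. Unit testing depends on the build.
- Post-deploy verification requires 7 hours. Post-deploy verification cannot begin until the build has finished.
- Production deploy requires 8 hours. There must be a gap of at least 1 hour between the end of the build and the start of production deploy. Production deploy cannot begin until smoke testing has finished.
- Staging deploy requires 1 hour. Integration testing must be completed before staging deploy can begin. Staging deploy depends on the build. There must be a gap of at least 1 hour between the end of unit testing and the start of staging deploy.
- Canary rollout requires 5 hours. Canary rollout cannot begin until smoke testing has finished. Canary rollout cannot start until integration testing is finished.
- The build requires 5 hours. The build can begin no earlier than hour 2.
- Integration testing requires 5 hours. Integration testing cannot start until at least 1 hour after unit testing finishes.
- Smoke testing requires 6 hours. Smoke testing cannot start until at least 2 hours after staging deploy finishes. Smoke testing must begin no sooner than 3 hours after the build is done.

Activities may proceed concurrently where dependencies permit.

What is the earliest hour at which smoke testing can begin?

After its own release at hour 2, the build can start at hour 2 and finishes at hour 7.
After the build (finishes hour 7), unit testing can start at hour 7 and finishes at hour 16.
Integration testing waits on unit testing (finishes hour 16, plus 1-hour gap → hour 17), so it starts at hour 17 and finishes at 17 + 5 = hour 22.
Staging deploy has to wait for integration testing (finishes hour 22); the build (finishes hour 7); unit testing (finishes hour 16, plus 1-hour gap → hour 17). The latest of these is hour 22, so staging deploy runs hour 22 to 22 + 1 = hour 23.
Smoke testing waits on staging deploy (finishes hour 23, plus 2-hour gap → hour 25); the build (finishes hour 7, plus 3-hour gap → hour 10). The latest of these is hour 25, which is the earliest smoke testing can start.

25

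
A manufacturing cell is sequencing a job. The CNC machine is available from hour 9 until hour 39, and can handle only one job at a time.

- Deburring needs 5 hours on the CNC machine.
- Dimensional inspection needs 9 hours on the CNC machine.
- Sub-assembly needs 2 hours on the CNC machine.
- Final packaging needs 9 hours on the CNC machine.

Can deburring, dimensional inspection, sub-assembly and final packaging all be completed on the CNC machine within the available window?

The CNC machine window is 39 − 9 = 30 hours.
Running back to back, the jobs need 5 + 9 + 2 + 9 = 25 hours on the CNC machine.
Since 25 ≤ 30, they fit within the window.

Yes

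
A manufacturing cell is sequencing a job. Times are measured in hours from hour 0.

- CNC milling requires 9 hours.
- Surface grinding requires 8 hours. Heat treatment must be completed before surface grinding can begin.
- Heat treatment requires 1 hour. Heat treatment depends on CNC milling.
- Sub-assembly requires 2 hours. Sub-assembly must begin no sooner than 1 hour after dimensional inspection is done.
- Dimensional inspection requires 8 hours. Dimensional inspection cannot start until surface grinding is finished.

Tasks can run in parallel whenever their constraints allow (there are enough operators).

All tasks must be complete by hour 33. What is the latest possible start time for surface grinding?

14

Nothing follows sub-assembly; the deadline of hour 33 is its only limit. It must start by 33 − 2 = hour 31.
Dimensional inspection has to be done before sub-assembly (must start by hour 31, minus 1-hour gap → hour 30). That means finishing by hour 30, i.e. starting by 30 − 8 = hour 22.
Since dimensional inspection (must start by hour 22) depends on it, surface grinding must finish by hour 22. Backing off its 8-hour duration gives a latest start of hour 14.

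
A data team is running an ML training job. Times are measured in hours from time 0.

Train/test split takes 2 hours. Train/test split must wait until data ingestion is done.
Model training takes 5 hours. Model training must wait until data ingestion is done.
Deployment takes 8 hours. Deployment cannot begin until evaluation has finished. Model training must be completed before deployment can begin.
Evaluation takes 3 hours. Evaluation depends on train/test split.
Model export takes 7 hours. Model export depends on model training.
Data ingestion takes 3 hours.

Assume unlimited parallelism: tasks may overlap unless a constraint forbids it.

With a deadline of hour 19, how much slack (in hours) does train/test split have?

Nothing blocks data ingestion, so it runs from hour 0 to hour 3.
After data ingestion (finishes hour 3), train/test split can start at hour 3 and finishes at hour 5.

Working backward from the deadline:
Deployment must finish by hour 19; it takes 8 hours, so it must start by 19 − 8 = hour 11.
Evaluation has to be done before deployment (must start by hour 11). That means finishing by hour 11, i.e. starting by 11 − 3 = hour 8.
Train/test split has to be done before evaluation (must start by hour 8). That means finishing by hour 8, i.e. starting by 8 − 2 = hour 6.
So train/test split can start as early as hour 3 and as late as hour 6, giving 6 − 3 = 3 hours of slack.

3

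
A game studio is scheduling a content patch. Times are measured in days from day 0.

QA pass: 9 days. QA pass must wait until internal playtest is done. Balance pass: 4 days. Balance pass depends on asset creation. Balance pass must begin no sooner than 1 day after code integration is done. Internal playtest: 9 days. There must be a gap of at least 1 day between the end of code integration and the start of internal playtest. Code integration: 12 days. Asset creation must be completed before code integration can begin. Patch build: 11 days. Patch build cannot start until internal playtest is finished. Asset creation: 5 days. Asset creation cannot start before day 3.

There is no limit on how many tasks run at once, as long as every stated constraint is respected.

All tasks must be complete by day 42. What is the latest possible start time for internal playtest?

22

Nothing follows QA pass; the deadline of day 42 is its only limit. It must start by 42 − 9 = day 33.
To finish by day 42, patch build (duration 11) must start no later than day 31.
Internal playtest must finish in time for QA pass (must start by day 33); patch build (must start by day 31). The tightest is day 31, so internal playtest must start by 31 − 9 = day 22.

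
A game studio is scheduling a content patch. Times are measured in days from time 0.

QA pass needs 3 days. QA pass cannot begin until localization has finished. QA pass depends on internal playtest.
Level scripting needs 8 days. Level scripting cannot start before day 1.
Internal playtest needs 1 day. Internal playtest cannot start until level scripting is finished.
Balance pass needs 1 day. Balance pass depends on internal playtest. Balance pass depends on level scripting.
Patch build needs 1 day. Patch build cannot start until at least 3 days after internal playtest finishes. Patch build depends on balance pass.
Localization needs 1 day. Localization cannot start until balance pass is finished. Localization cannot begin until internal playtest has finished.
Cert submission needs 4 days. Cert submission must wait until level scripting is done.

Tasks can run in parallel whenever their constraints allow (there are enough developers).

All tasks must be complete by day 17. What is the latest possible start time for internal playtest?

QA pass has no dependents, so it just needs to finish by day 17. Starting by 17 − 3 = day 14 achieves that.
Localization has to be done before QA pass (must start by day 14). That means finishing by day 14, i.e. starting by 14 − 1 = day 13.
Patch build has no dependents, so it just needs to finish by day 17. Starting by 17 − 1 = day 16 achieves that.
Balance pass has several dependents: localization (must start by day 13); patch build (must start by day 16). The earliest of those limits is day 13, so balance pass must start by 13 − 1 = day 12.
For internal playtest: balance pass (must start by day 12); localization (must start by day 13); QA pass (must start by day 14); patch build (must start by day 16, minus 3-day gap → day 13). The most restrictive is day 12; with a 1-day duration, internal playtest must start by day 11.

11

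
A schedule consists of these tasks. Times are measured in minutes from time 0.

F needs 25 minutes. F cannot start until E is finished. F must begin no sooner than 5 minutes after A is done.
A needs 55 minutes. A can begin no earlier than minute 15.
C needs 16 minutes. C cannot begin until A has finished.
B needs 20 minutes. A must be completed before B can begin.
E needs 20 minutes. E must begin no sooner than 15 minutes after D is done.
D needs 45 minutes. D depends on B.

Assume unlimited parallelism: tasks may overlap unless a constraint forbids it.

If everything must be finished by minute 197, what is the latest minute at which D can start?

92

F must finish by minute 197; it takes 25 minutes, so it must start by 197 − 25 = minute 172.
E must finish before F (must start by minute 172). With a 20-minute duration, E must start by 172 − 20 = minute 152.
D must finish before E (must start by minute 152, minus 15-minute gap → minute 137). With a 45-minute duration, D must start by 137 − 45 = minute 92.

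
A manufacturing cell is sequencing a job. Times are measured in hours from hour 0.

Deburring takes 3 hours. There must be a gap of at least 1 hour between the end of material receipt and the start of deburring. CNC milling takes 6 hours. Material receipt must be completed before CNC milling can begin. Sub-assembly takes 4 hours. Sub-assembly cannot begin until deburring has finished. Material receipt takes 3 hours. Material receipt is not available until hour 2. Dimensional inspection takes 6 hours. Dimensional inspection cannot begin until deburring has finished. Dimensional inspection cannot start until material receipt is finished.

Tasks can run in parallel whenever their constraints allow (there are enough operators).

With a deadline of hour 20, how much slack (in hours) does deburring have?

5

Material receipt waits on its own release at hour 2, so it starts at hour 2 and finishes at 2 + 3 = hour 5.
Deburring waits on material receipt (finishes hour 5, plus 1-hour gap → hour 6), so it starts at hour 6 and finishes at 6 + 3 = hour 9.

Working backward from the deadline:
Nothing follows dimensional inspection; the deadline of hour 20 is its only limit. It must start by 20 − 6 = hour 14.
Nothing follows sub-assembly; the deadline of hour 20 is its only limit. It must start by 20 − 4 = hour 16.
Deburring must finish in time for dimensional inspection (must start by hour 14); sub-assembly (must start by hour 16). The tightest is hour 14, so deburring must start by 14 − 3 = hour 11.
So deburring can start as early as hour 6 and as late as hour 11, giving 11 − 6 = 5 hours of slack.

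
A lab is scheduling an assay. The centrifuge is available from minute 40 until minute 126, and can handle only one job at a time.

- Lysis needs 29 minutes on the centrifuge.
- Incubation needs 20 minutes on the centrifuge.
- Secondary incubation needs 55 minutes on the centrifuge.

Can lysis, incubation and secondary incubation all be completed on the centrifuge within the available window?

No

The centrifuge window is 126 − 40 = 86 minutes.
Running back to back, the jobs need 29 + 20 + 55 = 104 minutes on the centrifuge.
Since 104 > 86, they cannot all fit.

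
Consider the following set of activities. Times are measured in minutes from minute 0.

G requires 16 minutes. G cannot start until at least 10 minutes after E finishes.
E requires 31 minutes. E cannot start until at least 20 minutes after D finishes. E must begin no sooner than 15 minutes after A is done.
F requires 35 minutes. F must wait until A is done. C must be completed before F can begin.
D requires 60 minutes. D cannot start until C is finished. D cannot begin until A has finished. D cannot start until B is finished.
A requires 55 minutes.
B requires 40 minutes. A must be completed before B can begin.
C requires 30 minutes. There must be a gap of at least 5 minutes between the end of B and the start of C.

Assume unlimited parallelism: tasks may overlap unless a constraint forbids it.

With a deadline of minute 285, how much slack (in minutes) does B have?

Nothing blocks A, so it runs from minute 0 to minute 55.
After A (finishes minute 55), B can start at minute 55 and finishes at minute 95.

Working backward from the deadline:
Nothing follows G; the deadline of minute 285 is its only limit. It must start by 285 − 16 = minute 269.
Since G (must start by minute 269, minus 10-minute gap → minute 259) depends on it, E must finish by minute 259. Backing off its 31-minute duration gives a latest start of minute 228.
D feeds into E (must start by minute 228, minus 20-minute gap → minute 208); so D must finish by minute 208 and therefore start by minute 148.
F must finish by minute 285; it takes 35 minutes, so it must start by 285 − 35 = minute 250.
C must finish in time for D (must start by minute 148); F (must start by minute 250). The tightest is minute 148, so C must start by 148 − 30 = minute 118.
B has several dependents: C (must start by minute 118, minus 5-minute gap → minute 113); D (must start by minute 148). The earliest of those limits is minute 113, so B must start by 113 − 40 = minute 73.
So B can start as early as minute 55 and as late as minute 73, giving 73 − 55 = 18 minutes of slack.

18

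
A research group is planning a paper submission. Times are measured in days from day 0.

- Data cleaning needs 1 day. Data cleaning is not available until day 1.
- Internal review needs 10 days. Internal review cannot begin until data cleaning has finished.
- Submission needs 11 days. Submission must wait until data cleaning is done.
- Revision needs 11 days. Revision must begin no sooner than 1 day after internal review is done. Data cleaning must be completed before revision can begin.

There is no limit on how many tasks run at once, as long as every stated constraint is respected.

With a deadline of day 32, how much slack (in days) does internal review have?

8

Data cleaning cannot begin until its own release at day 1. It runs from day 1 to 1 + 1 = day 2.
Internal review waits on data cleaning (finishes day 2), so it starts at day 2 and finishes at 2 + 10 = day 12.

Working backward from the deadline:
Revision must finish by day 32; it takes 11 days, so it must start by 32 − 11 = day 21.
Internal review has to be done before revision (must start by day 21, minus 1-day gap → day 20). That means finishing by day 20, i.e. starting by 20 − 10 = day 10.
So internal review can start as early as day 2 and as late as day 10, giving 10 − 2 = 8 days of slack.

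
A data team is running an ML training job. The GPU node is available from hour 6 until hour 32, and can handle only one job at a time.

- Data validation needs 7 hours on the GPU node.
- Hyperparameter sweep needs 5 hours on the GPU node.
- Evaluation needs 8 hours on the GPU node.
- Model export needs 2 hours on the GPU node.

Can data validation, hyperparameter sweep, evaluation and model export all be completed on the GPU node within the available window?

The GPU node window is 32 − 6 = 26 hours.
Running back to back, the jobs need 7 + 5 + 8 + 2 = 22 hours on the GPU node.
Since 22 ≤ 26, they fit within the window.

Yes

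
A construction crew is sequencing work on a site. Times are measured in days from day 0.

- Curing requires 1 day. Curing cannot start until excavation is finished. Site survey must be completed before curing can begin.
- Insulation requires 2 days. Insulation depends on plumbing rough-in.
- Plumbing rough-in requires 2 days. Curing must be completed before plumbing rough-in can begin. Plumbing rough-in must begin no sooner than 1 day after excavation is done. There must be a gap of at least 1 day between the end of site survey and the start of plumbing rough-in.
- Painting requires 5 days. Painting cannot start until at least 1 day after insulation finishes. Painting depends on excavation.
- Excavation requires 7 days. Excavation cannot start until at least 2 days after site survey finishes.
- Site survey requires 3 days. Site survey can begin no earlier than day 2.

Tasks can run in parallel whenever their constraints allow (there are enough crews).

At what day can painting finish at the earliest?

25

Site survey waits on its own release at day 2, so it starts at day 2 and finishes at 2 + 3 = day 5.
Excavation waits on site survey (finishes day 5, plus 2-day gap → day 7), so it starts at day 7 and finishes at 7 + 7 = day 14.
Curing needs all of excavation (finishes day 14); site survey (finishes day 5). That puts its earliest start at day 14; it finishes at 14 + 1 = day 15.
Plumbing rough-in has to wait for curing (finishes day 15); excavation (finishes day 14, plus 1-day gap → day 15); site survey (finishes day 5, plus 1-day gap → day 6). The latest of these is day 15, so plumbing rough-in runs day 15 to 15 + 2 = day 17.
Insulation waits on plumbing rough-in (finishes day 17), so it starts at day 17 and finishes at 17 + 2 = day 19.
For painting: insulation (finishes day 19, plus 1-day gap → day 20); excavation (finishes day 14). Taking the maximum gives a start of day 20, and it finishes at 20 + 5 = day 25.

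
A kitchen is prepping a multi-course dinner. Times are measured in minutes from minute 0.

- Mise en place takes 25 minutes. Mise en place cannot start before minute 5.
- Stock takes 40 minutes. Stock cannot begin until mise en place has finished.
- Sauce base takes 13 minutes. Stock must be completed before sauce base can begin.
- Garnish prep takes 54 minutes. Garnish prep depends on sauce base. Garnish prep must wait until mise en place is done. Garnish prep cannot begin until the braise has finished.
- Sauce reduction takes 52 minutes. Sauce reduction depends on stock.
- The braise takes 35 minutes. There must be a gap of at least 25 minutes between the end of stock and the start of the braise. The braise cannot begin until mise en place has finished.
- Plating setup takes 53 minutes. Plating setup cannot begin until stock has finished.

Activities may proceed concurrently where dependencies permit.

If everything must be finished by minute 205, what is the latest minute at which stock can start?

Garnish prep must finish by minute 205; it takes 54 minutes, so it must start by 205 − 54 = minute 151.
Sauce base has to be done before garnish prep (must start by minute 151). That means finishing by minute 151, i.e. starting by 151 − 13 = minute 138.
The braise must finish before garnish prep (must start by minute 151). With a 35-minute duration, the braise must start by 151 − 35 = minute 116.
Sauce reduction has no dependents, so it just needs to finish by minute 205. Starting by 205 − 52 = minute 153 achieves that.
Plating setup has no dependents, so it just needs to finish by minute 205. Starting by 205 − 53 = minute 152 achieves that.
For stock: sauce base (must start by minute 138); the braise (must start by minute 116, minus 25-minute gap → minute 91); sauce reduction (must start by minute 153); plating setup (must start by minute 152). The most restrictive is minute 91; with a 40-minute duration, stock must start by minute 51.

51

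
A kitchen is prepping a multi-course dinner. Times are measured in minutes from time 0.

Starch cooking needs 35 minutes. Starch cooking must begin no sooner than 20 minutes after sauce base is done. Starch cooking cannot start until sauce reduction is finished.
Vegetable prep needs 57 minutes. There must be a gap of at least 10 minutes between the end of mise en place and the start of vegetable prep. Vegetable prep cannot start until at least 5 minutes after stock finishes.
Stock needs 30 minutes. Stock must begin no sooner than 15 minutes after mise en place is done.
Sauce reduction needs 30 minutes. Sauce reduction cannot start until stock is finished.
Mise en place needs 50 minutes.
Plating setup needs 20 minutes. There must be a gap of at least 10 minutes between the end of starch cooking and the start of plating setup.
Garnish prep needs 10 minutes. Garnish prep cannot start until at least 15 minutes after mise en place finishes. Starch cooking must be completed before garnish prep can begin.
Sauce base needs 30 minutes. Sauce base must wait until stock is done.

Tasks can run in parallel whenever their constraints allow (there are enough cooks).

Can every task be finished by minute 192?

Mise en place can start immediately at minute 0; it finishes at minute 50.
Stock cannot begin until mise en place (finishes minute 50, plus 15-minute gap → minute 65). It runs from minute 65 to 65 + 30 = minute 95.
Sauce reduction waits on stock (finishes minute 95), so it starts at minute 95 and finishes at 95 + 30 = minute 125.
Vegetable prep needs all of mise en place (finishes minute 50, plus 10-minute gap → minute 60); stock (finishes minute 95, plus 5-minute gap → minute 100). That puts its earliest start at minute 100; it finishes at 100 + 57 = minute 157.
Sauce base cannot begin until stock (finishes minute 95). It runs from minute 95 to 95 + 30 = minute 125.
Starch cooking needs all of sauce base (finishes minute 125, plus 20-minute gap → minute 145); sauce reduction (finishes minute 125). That puts its earliest start at minute 145; it finishes at 145 + 35 = minute 180.
Garnish prep cannot start until mise en place (finishes minute 50, plus 15-minute gap → minute 65); starch cooking (finishes minute 180). The controlling bound is minute 180, so garnish prep finishes at 180 + 10 = minute 190.
Plating setup cannot begin until starch cooking (finishes minute 180, plus 10-minute gap → minute 190). It runs from minute 190 to 190 + 20 = minute 210.
The earliest everything can be done is minute 210, which is after the deadline of 192, so it is not possible.

No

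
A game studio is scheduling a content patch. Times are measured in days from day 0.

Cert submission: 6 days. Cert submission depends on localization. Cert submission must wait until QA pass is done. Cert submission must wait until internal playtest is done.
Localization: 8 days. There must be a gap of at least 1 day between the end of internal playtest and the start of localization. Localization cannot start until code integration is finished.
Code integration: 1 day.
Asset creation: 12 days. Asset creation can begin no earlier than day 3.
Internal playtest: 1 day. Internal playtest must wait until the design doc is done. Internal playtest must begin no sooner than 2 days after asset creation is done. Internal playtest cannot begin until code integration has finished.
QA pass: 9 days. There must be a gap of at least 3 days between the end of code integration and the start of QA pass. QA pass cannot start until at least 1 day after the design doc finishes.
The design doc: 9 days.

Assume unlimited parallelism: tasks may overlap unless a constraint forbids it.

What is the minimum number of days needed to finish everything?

Nothing blocks code integration, so it runs from day 0 to day 1.
Asset creation waits on its own release at day 3, so it starts at day 3 and finishes at 3 + 12 = day 15.
Nothing blocks the design doc, so it runs from day 0 to day 9.
For QA pass: code integration (finishes day 1, plus 3-day gap → day 4); the design doc (finishes day 9, plus 1-day gap → day 10). Taking the maximum gives a start of day 10, and it finishes at 10 + 9 = day 19.
Internal playtest has to wait for the design doc (finishes day 9); asset creation (finishes day 15, plus 2-day gap → day 17); code integration (finishes day 1). The latest of these is day 17, so internal playtest runs day 17 to 17 + 1 = day 18.
Localization needs all of internal playtest (finishes day 18, plus 1-day gap → day 19); code integration (finishes day 1). That puts its earliest start at day 19; it finishes at 19 + 8 = day 27.
Cert submission needs all of localization (finishes day 27); QA pass (finishes day 19); internal playtest (finishes day 18). That puts its earliest start at day 27; it finishes at 27 + 6 = day 33.
All tasks are finished once the last one completes. Finish times: The design doc at 9, Asset creation at 15, Code integration at 1, Internal playtest at 18, Localization at 27, QA pass at 19, Cert submission at 33. The latest is day 33.

33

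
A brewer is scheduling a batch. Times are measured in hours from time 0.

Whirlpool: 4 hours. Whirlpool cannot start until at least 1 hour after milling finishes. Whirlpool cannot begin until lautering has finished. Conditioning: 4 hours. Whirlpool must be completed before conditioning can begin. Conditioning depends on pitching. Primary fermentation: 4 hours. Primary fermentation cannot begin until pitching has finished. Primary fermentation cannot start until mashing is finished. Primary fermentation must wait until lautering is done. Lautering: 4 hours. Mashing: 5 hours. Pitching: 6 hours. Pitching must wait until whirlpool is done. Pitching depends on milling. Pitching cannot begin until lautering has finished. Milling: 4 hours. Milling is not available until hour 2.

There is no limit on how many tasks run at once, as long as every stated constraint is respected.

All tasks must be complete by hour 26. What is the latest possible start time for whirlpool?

12

Nothing follows primary fermentation; the deadline of hour 26 is its only limit. It must start by 26 − 4 = hour 22.
To finish by hour 26, conditioning (duration 4) must start no later than hour 22.
For pitching: primary fermentation (must start by hour 22); conditioning (must start by hour 22). The most restrictive is hour 22; with a 6-hour duration, pitching must start by hour 16.
Whirlpool feeds pitching (must start by hour 16); conditioning (must start by hour 22). Taking the minimum, whirlpool must finish by hour 16 and start by 16 − 4 = hour 12.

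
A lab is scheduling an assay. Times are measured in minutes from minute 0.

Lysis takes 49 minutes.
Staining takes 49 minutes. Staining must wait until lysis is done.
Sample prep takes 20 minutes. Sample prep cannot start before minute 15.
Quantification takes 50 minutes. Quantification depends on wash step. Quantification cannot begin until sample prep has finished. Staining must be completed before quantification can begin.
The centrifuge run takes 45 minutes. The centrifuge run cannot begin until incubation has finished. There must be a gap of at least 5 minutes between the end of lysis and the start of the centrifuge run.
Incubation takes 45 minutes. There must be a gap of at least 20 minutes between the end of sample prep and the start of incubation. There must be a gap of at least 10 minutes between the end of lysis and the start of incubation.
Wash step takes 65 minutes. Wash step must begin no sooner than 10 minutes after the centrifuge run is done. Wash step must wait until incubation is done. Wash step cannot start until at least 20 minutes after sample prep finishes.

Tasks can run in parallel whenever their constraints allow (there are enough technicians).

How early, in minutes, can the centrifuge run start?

104

Nothing blocks lysis, so it runs from minute 0 to minute 49.
Sample prep waits on its own release at minute 15, so it starts at minute 15 and finishes at 15 + 20 = minute 35.
For incubation: sample prep (finishes minute 35, plus 20-minute gap → minute 55); lysis (finishes minute 49, plus 10-minute gap → minute 59). Taking the maximum gives a start of minute 59, and it finishes at 59 + 45 = minute 104.
The centrifuge run waits on incubation (finishes minute 104); lysis (finishes minute 49, plus 5-minute gap → minute 54). The latest of these is minute 104, which is the earliest the centrifuge run can start.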